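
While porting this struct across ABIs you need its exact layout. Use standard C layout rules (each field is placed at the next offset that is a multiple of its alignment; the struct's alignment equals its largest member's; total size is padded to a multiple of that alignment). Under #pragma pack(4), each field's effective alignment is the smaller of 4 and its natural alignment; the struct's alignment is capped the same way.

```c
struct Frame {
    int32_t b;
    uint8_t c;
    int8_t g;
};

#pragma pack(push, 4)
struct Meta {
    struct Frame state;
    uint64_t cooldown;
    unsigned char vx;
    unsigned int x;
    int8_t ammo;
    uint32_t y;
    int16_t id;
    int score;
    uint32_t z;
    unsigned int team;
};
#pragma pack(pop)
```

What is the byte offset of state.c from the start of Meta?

Frame: 0..4  b  (4B, 4-aligned); 4..5  c  (1B, 1-aligned); 5..6  g  (1B, 1-aligned); 6..8  -- tail padding (2B); sizeof = 8, alignof = 4
0..8  state  (8B, 4-aligned)
within Frame: c at 4
0 + 4 = 4

4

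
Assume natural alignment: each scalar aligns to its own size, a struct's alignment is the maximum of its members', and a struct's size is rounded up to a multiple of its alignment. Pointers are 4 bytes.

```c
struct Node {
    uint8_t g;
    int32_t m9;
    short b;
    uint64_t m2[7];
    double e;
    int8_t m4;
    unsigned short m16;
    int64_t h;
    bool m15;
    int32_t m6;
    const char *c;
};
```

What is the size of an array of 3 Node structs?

336

0..1  g  (1B, 1-aligned)
1..4  -- padding (3B)
4..8  m9  (4B, 4-aligned)
8..10  b  (2B, 2-aligned)
10..16  -- padding (6B)
16..72  m2  (56B, 8-aligned)
72..80  e  (8B, 8-aligned)
80..81  m4  (1B, 1-aligned)
81..82  -- padding (1B)
82..84  m16  (2B, 2-aligned)
84..88  -- padding (4B)
88..96  h  (8B, 8-aligned)
96..97  m15  (1B, 1-aligned)
97..100  -- padding (3B)
100..104  m6  (4B, 4-aligned)
104..108  c  (4B, 4-aligned)
108..112  -- tail padding (4B)
sizeof = 112, alignof = 8
array of 3: 3 × 112 = 336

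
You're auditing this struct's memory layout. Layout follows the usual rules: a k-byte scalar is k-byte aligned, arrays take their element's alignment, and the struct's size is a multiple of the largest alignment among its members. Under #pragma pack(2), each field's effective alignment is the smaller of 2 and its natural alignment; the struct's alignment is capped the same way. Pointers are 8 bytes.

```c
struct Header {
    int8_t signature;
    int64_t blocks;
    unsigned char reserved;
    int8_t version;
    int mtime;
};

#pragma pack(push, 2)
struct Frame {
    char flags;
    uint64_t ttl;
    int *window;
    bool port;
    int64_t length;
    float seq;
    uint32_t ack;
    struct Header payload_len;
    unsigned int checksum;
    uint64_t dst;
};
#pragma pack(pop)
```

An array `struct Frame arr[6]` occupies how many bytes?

Header: signature at 0 (size 1, align 1) → ends 1; pad 7 to align 8 for blocks; blocks at 8 (size 8, align 8) → ends 16; reserved at 16 (size 1, align 1) → ends 17; version at 17 (size 1, align 1) → ends 18; pad 2 to align 4 for mtime; mtime at 20 (size 4, align 4) → ends 24; total 24 bytes, alignment 8
flags at 0 (size 1, align 1) → ends 1
pad 1 to align 2 for ttl
ttl at 2 (size 8, align 2) → ends 10
window at 10 (size 8, align 2) → ends 18
port at 18 (size 1, align 1) → ends 19
pad 1 to align 2 for length
length at 20 (size 8, align 2) → ends 28
seq at 28 (size 4, align 2) → ends 32
ack at 32 (size 4, align 2) → ends 36
payload_len at 36 (size 24, align 2) → ends 60
checksum at 60 (size 4, align 2) → ends 64
dst at 64 (size 8, align 2) → ends 72
total 72 bytes, alignment 2
array of 6: 6 × 72 = 432

432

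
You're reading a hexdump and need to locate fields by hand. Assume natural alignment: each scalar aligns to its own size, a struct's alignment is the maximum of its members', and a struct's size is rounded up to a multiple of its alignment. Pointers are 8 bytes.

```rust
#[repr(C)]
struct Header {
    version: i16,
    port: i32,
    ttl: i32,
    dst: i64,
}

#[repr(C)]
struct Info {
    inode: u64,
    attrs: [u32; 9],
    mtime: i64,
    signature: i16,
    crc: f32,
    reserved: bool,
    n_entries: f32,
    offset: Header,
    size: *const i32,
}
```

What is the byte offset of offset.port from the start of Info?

Header: version at 0 (size 2, align 2) → ends 2; pad 2 to align 4 for port; port at 4 (size 4, align 4) → ends 8; ttl at 8 (size 4, align 4) → ends 12; pad 4 to align 8 for dst; dst at 16 (size 8, align 8) → ends 24; total 24 bytes, alignment 8
inode at 0 (size 8, align 8) → ends 8
attrs at 8 (size 36, align 4) → ends 44
pad 4 to align 8 for mtime
mtime at 48 (size 8, align 8) → ends 56
signature at 56 (size 2, align 2) → ends 58
pad 2 to align 4 for crc
crc at 60 (size 4, align 4) → ends 64
reserved at 64 (size 1, align 1) → ends 65
pad 3 to align 4 for n_entries
n_entries at 68 (size 4, align 4) → ends 72
offset at 72 (size 24, align 8) → ends 96
within Header: port at 4
72 + 4 = 76

76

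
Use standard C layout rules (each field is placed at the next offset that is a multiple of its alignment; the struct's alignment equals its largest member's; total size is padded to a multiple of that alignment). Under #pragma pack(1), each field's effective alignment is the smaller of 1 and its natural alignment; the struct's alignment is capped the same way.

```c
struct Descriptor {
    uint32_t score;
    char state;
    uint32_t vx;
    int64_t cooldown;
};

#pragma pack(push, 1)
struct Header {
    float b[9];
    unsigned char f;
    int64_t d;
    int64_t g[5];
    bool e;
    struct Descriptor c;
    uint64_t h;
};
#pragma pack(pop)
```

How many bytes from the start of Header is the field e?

Descriptor: 0..4  score  (4B, 4-aligned); 4..5  state  (1B, 1-aligned); 5..8  -- padding (3B); 8..12  vx  (4B, 4-aligned); 12..16  -- padding (4B); 16..24  cooldown  (8B, 8-aligned); sizeof = 24, alignof = 8
0..36  b  (36B, 1-aligned)
36..37  f  (1B, 1-aligned)
37..45  d  (8B, 1-aligned)
45..85  g  (40B, 1-aligned)
85..86  e  (1B, 1-aligned)

85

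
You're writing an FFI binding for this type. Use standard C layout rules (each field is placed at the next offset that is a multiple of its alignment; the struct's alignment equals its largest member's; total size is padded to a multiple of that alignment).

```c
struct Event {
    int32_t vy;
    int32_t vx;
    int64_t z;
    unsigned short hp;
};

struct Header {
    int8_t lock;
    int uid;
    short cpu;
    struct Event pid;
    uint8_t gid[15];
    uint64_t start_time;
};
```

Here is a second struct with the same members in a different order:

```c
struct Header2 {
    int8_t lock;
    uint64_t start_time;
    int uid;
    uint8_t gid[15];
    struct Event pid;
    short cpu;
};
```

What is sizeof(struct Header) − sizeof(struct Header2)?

-8

Event: 0..4  vy  (4B, 4-aligned); 4..8  vx  (4B, 4-aligned); 8..16  z  (8B, 8-aligned); 16..18  hp  (2B, 2-aligned); 18..24  -- tail padding (6B); sizeof = 24, alignof = 8
0..1  lock  (1B, 1-aligned)
1..4  -- padding (3B)
4..8  uid  (4B, 4-aligned)
8..10  cpu  (2B, 2-aligned)
10..16  -- padding (6B)
16..40  pid  (24B, 8-aligned)
40..55  gid  (15B, 1-aligned)
55..56  -- padding (1B)
56..64  start_time  (8B, 8-aligned)
sizeof = 64, alignof = 8
— Header2 —
0..1  lock  (1B, 1-aligned)
1..8  -- padding (7B)
8..16  start_time  (8B, 8-aligned)
16..20  uid  (4B, 4-aligned)
20..35  gid  (15B, 1-aligned)
35..40  -- padding (5B)
40..64  pid  (24B, 8-aligned)
64..66  cpu  (2B, 2-aligned)
66..72  -- tail padding (6B)
sizeof = 72, alignof = 8
64 − 72 = -8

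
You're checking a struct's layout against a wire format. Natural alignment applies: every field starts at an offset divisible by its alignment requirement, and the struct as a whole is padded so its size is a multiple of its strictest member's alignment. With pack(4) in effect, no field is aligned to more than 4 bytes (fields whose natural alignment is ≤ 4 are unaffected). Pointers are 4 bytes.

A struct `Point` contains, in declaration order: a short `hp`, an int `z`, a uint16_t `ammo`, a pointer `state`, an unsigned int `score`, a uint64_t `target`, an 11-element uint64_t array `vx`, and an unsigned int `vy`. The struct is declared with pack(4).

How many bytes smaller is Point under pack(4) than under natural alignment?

natural layout:
  0..2  hp  (2B, 2-aligned)
  2..4  -- padding (2B)
  4..8  z  (4B, 4-aligned)
  8..10  ammo  (2B, 2-aligned)
  10..12  -- padding (2B)
  12..16  state  (4B, 4-aligned)
  16..20  score  (4B, 4-aligned)
  20..24  -- padding (4B)
  24..32  target  (8B, 8-aligned)
  32..120  vx  (88B, 8-aligned)
  120..124  vy  (4B, 4-aligned)
  124..128  -- tail padding (4B)
  sizeof = 128, alignof = 8
packed(4) layout:
  0..2  hp  (2B, 2-aligned)
  2..4  -- padding (2B)
  4..8  z  (4B, 4-aligned)
  8..10  ammo  (2B, 2-aligned)
  10..12  -- padding (2B)
  12..16  state  (4B, 4-aligned)
  16..20  score  (4B, 4-aligned)
  20..28  target  (8B, 4-aligned)
  28..116  vx  (88B, 4-aligned)
  116..120  vy  (4B, 4-aligned)
  sizeof = 120, alignof = 4
128 − 120 = 8

8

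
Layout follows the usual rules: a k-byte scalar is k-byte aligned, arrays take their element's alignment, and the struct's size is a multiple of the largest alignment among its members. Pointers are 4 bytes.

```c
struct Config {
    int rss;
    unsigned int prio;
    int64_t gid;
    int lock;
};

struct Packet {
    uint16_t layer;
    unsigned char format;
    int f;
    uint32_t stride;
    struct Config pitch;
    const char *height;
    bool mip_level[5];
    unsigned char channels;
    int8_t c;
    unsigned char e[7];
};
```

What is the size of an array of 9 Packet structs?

576

Config: rss at 0 (size 4, align 4) → ends 4; prio at 4 (size 4, align 4) → ends 8; gid at 8 (size 8, align 8) → ends 16; lock at 16 (size 4, align 4) → ends 20; tail pad 4 to reach multiple of 8; total 24 bytes, alignment 8
layer at 0 (size 2, align 2) → ends 2
format at 2 (size 1, align 1) → ends 3
pad 1 to align 4 for f
f at 4 (size 4, align 4) → ends 8
stride at 8 (size 4, align 4) → ends 12
pad 4 to align 8 for pitch
pitch at 16 (size 24, align 8) → ends 40
height at 40 (size 4, align 4) → ends 44
mip_level at 44 (size 5, align 1) → ends 49
channels at 49 (size 1, align 1) → ends 50
c at 50 (size 1, align 1) → ends 51
e at 51 (size 7, align 1) → ends 58
tail pad 6 to reach multiple of 8
total 64 bytes, alignment 8
array of 9: 9 × 64 = 576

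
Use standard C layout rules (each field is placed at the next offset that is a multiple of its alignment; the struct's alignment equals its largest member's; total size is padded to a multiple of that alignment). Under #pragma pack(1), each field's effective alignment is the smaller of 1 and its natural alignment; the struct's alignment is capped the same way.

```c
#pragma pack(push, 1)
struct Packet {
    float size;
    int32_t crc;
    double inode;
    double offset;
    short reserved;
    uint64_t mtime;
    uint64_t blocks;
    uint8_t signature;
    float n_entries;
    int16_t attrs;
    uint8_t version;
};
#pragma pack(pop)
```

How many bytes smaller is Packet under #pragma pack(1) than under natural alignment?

natural layout:
  @0: size [4B, align 4] → 4
  @4: crc [4B, align 4] → 8
  @8: inode [8B, align 8] → 16
  @16: offset [8B, align 8] → 24
  @24: reserved [2B, align 2] → 26
  +6 pad (align 8)
  @32: mtime [8B, align 8] → 40
  @40: blocks [8B, align 8] → 48
  @48: signature [1B, align 1] → 49
  +3 pad (align 4)
  @52: n_entries [4B, align 4] → 56
  @56: attrs [2B, align 2] → 58
  @58: version [1B, align 1] → 59
  +5 tail pad (align 8)
  size 64, align 8
packed(1) layout:
  @0: size [4B, align 1] → 4
  @4: crc [4B, align 1] → 8
  @8: inode [8B, align 1] → 16
  @16: offset [8B, align 1] → 24
  @24: reserved [2B, align 1] → 26
  @26: mtime [8B, align 1] → 34
  @34: blocks [8B, align 1] → 42
  @42: signature [1B, align 1] → 43
  @43: n_entries [4B, align 1] → 47
  @47: attrs [2B, align 1] → 49
  @49: version [1B, align 1] → 50
  size 50, align 1
64 − 50 = 14

14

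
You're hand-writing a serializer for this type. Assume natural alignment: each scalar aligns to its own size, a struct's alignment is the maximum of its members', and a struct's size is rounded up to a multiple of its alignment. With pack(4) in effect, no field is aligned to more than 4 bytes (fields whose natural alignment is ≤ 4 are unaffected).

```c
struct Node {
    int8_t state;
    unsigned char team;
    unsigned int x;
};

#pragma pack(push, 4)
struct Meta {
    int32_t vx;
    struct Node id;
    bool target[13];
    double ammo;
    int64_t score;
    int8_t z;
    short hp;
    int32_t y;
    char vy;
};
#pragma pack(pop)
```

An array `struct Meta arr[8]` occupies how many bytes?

Node: 0..1  state  (1B, 1-aligned); 1..2  team  (1B, 1-aligned); 2..4  -- padding (2B); 4..8  x  (4B, 4-aligned); sizeof = 8, alignof = 4
0..4  vx  (4B, 4-aligned)
4..12  id  (8B, 4-aligned)
12..25  target  (13B, 1-aligned)
25..28  -- padding (3B)
28..36  ammo  (8B, 4-aligned)
36..44  score  (8B, 4-aligned)
44..45  z  (1B, 1-aligned)
45..46  -- padding (1B)
46..48  hp  (2B, 2-aligned)
48..52  y  (4B, 4-aligned)
52..53  vy  (1B, 1-aligned)
53..56  -- tail padding (3B)
sizeof = 56, alignof = 4
array of 8: 8 × 56 = 448

448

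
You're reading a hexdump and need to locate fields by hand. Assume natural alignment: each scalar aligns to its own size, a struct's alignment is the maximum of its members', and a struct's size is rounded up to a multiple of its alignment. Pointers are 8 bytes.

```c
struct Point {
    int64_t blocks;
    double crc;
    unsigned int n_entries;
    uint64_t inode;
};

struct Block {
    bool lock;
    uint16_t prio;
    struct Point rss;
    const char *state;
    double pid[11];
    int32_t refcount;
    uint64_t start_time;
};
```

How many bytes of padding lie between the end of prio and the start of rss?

4

Point: 0..8  blocks  (8B, 8-aligned); 8..16  crc  (8B, 8-aligned); 16..20  n_entries  (4B, 4-aligned); 20..24  -- padding (4B); 24..32  inode  (8B, 8-aligned); sizeof = 32, alignof = 8
0..1  lock  (1B, 1-aligned)
1..2  -- padding (1B)
2..4  prio  (2B, 2-aligned)
4..8  -- padding (4B)
8..40  rss  (32B, 8-aligned)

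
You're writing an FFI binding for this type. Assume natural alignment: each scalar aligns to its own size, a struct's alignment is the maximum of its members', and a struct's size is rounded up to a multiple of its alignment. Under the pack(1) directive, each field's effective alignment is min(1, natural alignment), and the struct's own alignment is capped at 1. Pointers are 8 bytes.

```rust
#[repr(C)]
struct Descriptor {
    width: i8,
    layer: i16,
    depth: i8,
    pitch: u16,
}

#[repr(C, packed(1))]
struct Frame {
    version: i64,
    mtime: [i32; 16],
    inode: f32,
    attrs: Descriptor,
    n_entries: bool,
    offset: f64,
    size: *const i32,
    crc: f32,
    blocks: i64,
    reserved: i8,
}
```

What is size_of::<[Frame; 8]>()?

Descriptor: width at 0 (size 1, align 1) → ends 1; pad 1 to align 2 for layer; layer at 2 (size 2, align 2) → ends 4; depth at 4 (size 1, align 1) → ends 5; pad 1 to align 2 for pitch; pitch at 6 (size 2, align 2) → ends 8; total 8 bytes, alignment 2
version at 0 (size 8, align 1) → ends 8
mtime at 8 (size 64, align 1) → ends 72
inode at 72 (size 4, align 1) → ends 76
attrs at 76 (size 8, align 1) → ends 84
n_entries at 84 (size 1, align 1) → ends 85
offset at 85 (size 8, align 1) → ends 93
size at 93 (size 8, align 1) → ends 101
crc at 101 (size 4, align 1) → ends 105
blocks at 105 (size 8, align 1) → ends 113
reserved at 113 (size 1, align 1) → ends 114
total 114 bytes, alignment 1
array of 8: 8 × 114 = 912

912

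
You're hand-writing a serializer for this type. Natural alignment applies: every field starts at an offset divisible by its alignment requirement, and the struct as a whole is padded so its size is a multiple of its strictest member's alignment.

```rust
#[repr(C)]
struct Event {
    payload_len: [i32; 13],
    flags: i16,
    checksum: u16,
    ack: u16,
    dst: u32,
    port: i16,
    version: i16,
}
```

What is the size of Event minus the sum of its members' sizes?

2

payload_len at 0 (size 52, align 4) → ends 52
flags at 52 (size 2, align 2) → ends 54
checksum at 54 (size 2, align 2) → ends 56
ack at 56 (size 2, align 2) → ends 58
pad 2 to align 4 for dst
dst at 60 (size 4, align 4) → ends 64
port at 64 (size 2, align 2) → ends 66
version at 66 (size 2, align 2) → ends 68
total 68 bytes, alignment 4
data bytes 66, size 68 → padding 2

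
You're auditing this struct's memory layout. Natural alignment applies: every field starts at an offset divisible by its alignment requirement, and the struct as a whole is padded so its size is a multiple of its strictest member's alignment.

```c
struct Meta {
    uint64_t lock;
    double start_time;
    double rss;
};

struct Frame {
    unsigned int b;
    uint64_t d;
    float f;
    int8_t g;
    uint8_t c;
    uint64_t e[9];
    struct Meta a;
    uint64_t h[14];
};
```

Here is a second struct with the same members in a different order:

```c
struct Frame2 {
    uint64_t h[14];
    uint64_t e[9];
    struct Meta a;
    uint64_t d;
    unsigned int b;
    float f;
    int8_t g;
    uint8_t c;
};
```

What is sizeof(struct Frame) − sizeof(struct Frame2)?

0

Meta: lock at 0 (size 8, align 8) → ends 8; start_time at 8 (size 8, align 8) → ends 16; rss at 16 (size 8, align 8) → ends 24; total 24 bytes, alignment 8
b at 0 (size 4, align 4) → ends 4
pad 4 to align 8 for d
d at 8 (size 8, align 8) → ends 16
f at 16 (size 4, align 4) → ends 20
g at 20 (size 1, align 1) → ends 21
c at 21 (size 1, align 1) → ends 22
pad 2 to align 8 for e
e at 24 (size 72, align 8) → ends 96
a at 96 (size 24, align 8) → ends 120
h at 120 (size 112, align 8) → ends 232
total 232 bytes, alignment 8
— Frame2 —
h at 0 (size 112, align 8) → ends 112
e at 112 (size 72, align 8) → ends 184
a at 184 (size 24, align 8) → ends 208
d at 208 (size 8, align 8) → ends 216
b at 216 (size 4, align 4) → ends 220
f at 220 (size 4, align 4) → ends 224
g at 224 (size 1, align 1) → ends 225
c at 225 (size 1, align 1) → ends 226
tail pad 6 to reach multiple of 8
total 232 bytes, alignment 8
232 − 232 = 0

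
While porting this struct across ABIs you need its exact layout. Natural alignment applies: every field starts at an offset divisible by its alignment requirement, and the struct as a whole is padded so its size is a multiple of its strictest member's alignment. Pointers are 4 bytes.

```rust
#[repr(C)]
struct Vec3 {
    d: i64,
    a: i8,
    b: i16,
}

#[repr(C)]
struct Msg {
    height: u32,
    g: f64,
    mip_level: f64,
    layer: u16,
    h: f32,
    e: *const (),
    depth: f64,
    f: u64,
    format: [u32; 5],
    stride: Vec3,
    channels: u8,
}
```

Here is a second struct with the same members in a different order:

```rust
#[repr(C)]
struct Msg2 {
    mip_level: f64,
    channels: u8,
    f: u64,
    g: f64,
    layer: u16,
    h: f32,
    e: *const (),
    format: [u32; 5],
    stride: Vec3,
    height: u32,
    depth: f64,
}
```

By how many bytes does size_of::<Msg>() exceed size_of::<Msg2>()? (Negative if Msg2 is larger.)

Vec3: @0: d [8B, align 8] → 8; @8: a [1B, align 1] → 9; +1 pad (align 2); @10: b [2B, align 2] → 12; +4 tail pad (align 8); size 16, align 8
@0: height [4B, align 4] → 4
+4 pad (align 8)
@8: g [8B, align 8] → 16
@16: mip_level [8B, align 8] → 24
@24: layer [2B, align 2] → 26
+2 pad (align 4)
@28: h [4B, align 4] → 32
@32: e [4B, align 4] → 36
+4 pad (align 8)
@40: depth [8B, align 8] → 48
@48: f [8B, align 8] → 56
@56: format [20B, align 4] → 76
+4 pad (align 8)
@80: stride [16B, align 8] → 96
@96: channels [1B, align 1] → 97
+7 tail pad (align 8)
size 104, align 8
— Msg2 —
@0: mip_level [8B, align 8] → 8
@8: channels [1B, align 1] → 9
+7 pad (align 8)
@16: f [8B, align 8] → 24
@24: g [8B, align 8] → 32
@32: layer [2B, align 2] → 34
+2 pad (align 4)
@36: h [4B, align 4] → 40
@40: e [4B, align 4] → 44
@44: format [20B, align 4] → 64
@64: stride [16B, align 8] → 80
@80: height [4B, align 4] → 84
+4 pad (align 8)
@88: depth [8B, align 8] → 96
size 96, align 8
104 − 96 = 8

8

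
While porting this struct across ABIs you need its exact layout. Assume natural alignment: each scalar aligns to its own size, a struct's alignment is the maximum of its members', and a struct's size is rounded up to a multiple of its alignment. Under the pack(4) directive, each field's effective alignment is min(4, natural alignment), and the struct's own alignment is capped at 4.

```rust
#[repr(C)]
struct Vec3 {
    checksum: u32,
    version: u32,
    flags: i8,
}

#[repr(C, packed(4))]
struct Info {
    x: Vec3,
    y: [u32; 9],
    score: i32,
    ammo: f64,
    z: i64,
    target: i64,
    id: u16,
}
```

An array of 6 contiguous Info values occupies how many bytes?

Vec3: @0: checksum [4B, align 4] → 4; @4: version [4B, align 4] → 8; @8: flags [1B, align 1] → 9; +3 tail pad (align 4); size 12, align 4
@0: x [12B, align 4] → 12
@12: y [36B, align 4] → 48
@48: score [4B, align 4] → 52
@52: ammo [8B, align 4] → 60
@60: z [8B, align 4] → 68
@68: target [8B, align 4] → 76
@76: id [2B, align 2] → 78
+2 tail pad (align 4)
size 80, align 4
array of 6: 6 × 80 = 480

480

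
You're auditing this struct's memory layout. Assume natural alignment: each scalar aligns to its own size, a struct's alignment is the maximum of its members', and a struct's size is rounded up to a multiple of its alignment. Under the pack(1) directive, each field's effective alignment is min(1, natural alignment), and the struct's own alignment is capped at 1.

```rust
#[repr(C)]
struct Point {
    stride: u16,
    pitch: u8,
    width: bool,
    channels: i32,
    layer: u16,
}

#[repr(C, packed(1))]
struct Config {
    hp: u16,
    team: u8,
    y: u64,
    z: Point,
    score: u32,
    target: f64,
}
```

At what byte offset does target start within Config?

Point: @0: stride [2B, align 2] → 2; @2: pitch [1B, align 1] → 3; @3: width [1B, align 1] → 4; @4: channels [4B, align 4] → 8; @8: layer [2B, align 2] → 10; +2 tail pad (align 4); size 12, align 4
@0: hp [2B, align 1] → 2
@2: team [1B, align 1] → 3
@3: y [8B, align 1] → 11
@11: z [12B, align 1] → 23
@23: score [4B, align 1] → 27
@27: target [8B, align 1] → 35

27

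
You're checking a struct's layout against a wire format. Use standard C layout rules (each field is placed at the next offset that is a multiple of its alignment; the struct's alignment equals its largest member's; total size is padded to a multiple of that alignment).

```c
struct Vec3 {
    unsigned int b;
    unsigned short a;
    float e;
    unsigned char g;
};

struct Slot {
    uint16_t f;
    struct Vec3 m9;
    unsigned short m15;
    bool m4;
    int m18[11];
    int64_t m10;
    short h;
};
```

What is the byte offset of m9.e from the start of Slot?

Vec3: b at 0 (size 4, align 4) → ends 4; a at 4 (size 2, align 2) → ends 6; pad 2 to align 4 for e; e at 8 (size 4, align 4) → ends 12; g at 12 (size 1, align 1) → ends 13; tail pad 3 to reach multiple of 4; total 16 bytes, alignment 4
f at 0 (size 2, align 2) → ends 2
pad 2 to align 4 for m9
m9 at 4 (size 16, align 4) → ends 20
within Vec3: e at 8
4 + 8 = 12

12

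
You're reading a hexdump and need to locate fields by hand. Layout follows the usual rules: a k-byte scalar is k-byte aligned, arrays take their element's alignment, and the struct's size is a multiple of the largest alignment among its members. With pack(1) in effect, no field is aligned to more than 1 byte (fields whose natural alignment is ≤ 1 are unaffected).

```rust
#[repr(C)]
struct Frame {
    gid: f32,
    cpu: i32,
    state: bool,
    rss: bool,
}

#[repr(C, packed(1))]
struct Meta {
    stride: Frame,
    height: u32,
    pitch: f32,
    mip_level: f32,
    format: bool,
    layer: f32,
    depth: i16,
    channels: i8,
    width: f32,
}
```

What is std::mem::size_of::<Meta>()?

Frame: @0: gid [4B, align 4] → 4; @4: cpu [4B, align 4] → 8; @8: state [1B, align 1] → 9; @9: rss [1B, align 1] → 10; +2 tail pad (align 4); size 12, align 4
@0: stride [12B, align 1] → 12
@12: height [4B, align 1] → 16
@16: pitch [4B, align 1] → 20
@20: mip_level [4B, align 1] → 24
@24: format [1B, align 1] → 25
@25: layer [4B, align 1] → 29
@29: depth [2B, align 1] → 31
@31: channels [1B, align 1] → 32
@32: width [4B, align 1] → 36
size 36, align 1

36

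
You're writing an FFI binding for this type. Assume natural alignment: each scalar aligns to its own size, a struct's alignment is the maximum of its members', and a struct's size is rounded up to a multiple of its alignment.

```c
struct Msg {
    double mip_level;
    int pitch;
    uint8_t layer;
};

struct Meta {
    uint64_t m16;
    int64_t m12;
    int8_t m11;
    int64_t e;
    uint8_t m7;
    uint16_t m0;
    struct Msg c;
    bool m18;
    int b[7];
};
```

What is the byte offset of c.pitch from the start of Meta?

Msg: mip_level at 0 (size 8, align 8) → ends 8; pitch at 8 (size 4, align 4) → ends 12; layer at 12 (size 1, align 1) → ends 13; tail pad 3 to reach multiple of 8; total 16 bytes, alignment 8
m16 at 0 (size 8, align 8) → ends 8
m12 at 8 (size 8, align 8) → ends 16
m11 at 16 (size 1, align 1) → ends 17
pad 7 to align 8 for e
e at 24 (size 8, align 8) → ends 32
m7 at 32 (size 1, align 1) → ends 33
pad 1 to align 2 for m0
m0 at 34 (size 2, align 2) → ends 36
pad 4 to align 8 for c
c at 40 (size 16, align 8) → ends 56
within Msg: pitch at 8
40 + 8 = 48

48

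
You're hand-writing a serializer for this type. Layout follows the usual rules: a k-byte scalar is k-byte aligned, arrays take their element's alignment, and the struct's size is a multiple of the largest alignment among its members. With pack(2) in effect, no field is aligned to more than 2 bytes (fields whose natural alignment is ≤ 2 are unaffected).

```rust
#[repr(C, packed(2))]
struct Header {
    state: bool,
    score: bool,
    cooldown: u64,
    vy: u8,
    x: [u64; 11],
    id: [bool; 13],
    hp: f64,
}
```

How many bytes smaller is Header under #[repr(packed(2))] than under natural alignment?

14

natural layout:
  @0: state [1B, align 1] → 1
  @1: score [1B, align 1] → 2
  +6 pad (align 8)
  @8: cooldown [8B, align 8] → 16
  @16: vy [1B, align 1] → 17
  +7 pad (align 8)
  @24: x [88B, align 8] → 112
  @112: id [13B, align 1] → 125
  +3 pad (align 8)
  @128: hp [8B, align 8] → 136
  size 136, align 8
packed(2) layout:
  @0: state [1B, align 1] → 1
  @1: score [1B, align 1] → 2
  @2: cooldown [8B, align 2] → 10
  @10: vy [1B, align 1] → 11
  +1 pad (align 2)
  @12: x [88B, align 2] → 100
  @100: id [13B, align 1] → 113
  +1 pad (align 2)
  @114: hp [8B, align 2] → 122
  size 122, align 2
136 − 122 = 14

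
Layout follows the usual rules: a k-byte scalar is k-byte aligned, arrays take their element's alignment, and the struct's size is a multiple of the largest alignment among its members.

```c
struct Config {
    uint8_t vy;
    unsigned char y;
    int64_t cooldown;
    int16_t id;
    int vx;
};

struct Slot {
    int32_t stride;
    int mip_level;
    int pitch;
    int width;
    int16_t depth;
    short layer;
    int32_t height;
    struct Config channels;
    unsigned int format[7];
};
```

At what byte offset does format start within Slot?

Config: @0: vy [1B, align 1] → 1; @1: y [1B, align 1] → 2; +6 pad (align 8); @8: cooldown [8B, align 8] → 16; @16: id [2B, align 2] → 18; +2 pad (align 4); @20: vx [4B, align 4] → 24; size 24, align 8
@0: stride [4B, align 4] → 4
@4: mip_level [4B, align 4] → 8
@8: pitch [4B, align 4] → 12
@12: width [4B, align 4] → 16
@16: depth [2B, align 2] → 18
@18: layer [2B, align 2] → 20
@20: height [4B, align 4] → 24
@24: channels [24B, align 8] → 48
@48: format [28B, align 4] → 76

48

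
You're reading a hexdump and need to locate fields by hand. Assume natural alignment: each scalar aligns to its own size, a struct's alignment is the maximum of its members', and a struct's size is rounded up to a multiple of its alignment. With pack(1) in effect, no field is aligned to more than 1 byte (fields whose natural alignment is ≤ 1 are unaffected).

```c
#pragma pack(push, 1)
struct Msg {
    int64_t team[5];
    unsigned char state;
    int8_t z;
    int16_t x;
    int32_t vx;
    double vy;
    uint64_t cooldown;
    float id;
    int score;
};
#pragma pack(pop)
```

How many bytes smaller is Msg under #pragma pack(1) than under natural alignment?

natural layout:
  team at 0 (size 40, align 8) → ends 40
  state at 40 (size 1, align 1) → ends 41
  z at 41 (size 1, align 1) → ends 42
  x at 42 (size 2, align 2) → ends 44
  vx at 44 (size 4, align 4) → ends 48
  vy at 48 (size 8, align 8) → ends 56
  cooldown at 56 (size 8, align 8) → ends 64
  id at 64 (size 4, align 4) → ends 68
  score at 68 (size 4, align 4) → ends 72
  total 72 bytes, alignment 8
packed(1) layout:
  team at 0 (size 40, align 1) → ends 40
  state at 40 (size 1, align 1) → ends 41
  z at 41 (size 1, align 1) → ends 42
  x at 42 (size 2, align 1) → ends 44
  vx at 44 (size 4, align 1) → ends 48
  vy at 48 (size 8, align 1) → ends 56
  cooldown at 56 (size 8, align 1) → ends 64
  id at 64 (size 4, align 1) → ends 68
  score at 68 (size 4, align 1) → ends 72
  total 72 bytes, alignment 1
72 − 72 = 0

0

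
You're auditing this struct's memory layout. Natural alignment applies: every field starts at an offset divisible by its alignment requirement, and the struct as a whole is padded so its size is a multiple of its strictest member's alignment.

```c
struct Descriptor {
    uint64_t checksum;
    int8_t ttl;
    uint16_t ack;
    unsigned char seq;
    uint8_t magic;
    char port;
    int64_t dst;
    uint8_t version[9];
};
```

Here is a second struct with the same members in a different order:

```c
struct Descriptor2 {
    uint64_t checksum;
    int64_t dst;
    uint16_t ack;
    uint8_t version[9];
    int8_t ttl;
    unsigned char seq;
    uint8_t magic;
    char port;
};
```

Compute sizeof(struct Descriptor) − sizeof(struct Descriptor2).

0..8  checksum  (8B, 8-aligned)
8..9  ttl  (1B, 1-aligned)
9..10  -- padding (1B)
10..12  ack  (2B, 2-aligned)
12..13  seq  (1B, 1-aligned)
13..14  magic  (1B, 1-aligned)
14..15  port  (1B, 1-aligned)
15..16  -- padding (1B)
16..24  dst  (8B, 8-aligned)
24..33  version  (9B, 1-aligned)
33..40  -- tail padding (7B)
sizeof = 40, alignof = 8
— Descriptor2 —
0..8  checksum  (8B, 8-aligned)
8..16  dst  (8B, 8-aligned)
16..18  ack  (2B, 2-aligned)
18..27  version  (9B, 1-aligned)
27..28  ttl  (1B, 1-aligned)
28..29  seq  (1B, 1-aligned)
29..30  magic  (1B, 1-aligned)
30..31  port  (1B, 1-aligned)
31..32  -- tail padding (1B)
sizeof = 32, alignof = 8
40 − 32 = 8

8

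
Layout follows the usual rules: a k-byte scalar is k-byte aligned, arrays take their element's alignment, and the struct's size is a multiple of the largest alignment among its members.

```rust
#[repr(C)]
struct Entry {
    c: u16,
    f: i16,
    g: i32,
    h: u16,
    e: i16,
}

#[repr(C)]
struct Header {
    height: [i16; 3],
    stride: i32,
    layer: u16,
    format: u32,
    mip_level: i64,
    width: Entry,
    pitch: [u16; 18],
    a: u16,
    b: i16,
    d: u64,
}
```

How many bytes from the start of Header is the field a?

Entry: c at 0 (size 2, align 2) → ends 2; f at 2 (size 2, align 2) → ends 4; g at 4 (size 4, align 4) → ends 8; h at 8 (size 2, align 2) → ends 10; e at 10 (size 2, align 2) → ends 12; total 12 bytes, alignment 4
height at 0 (size 6, align 2) → ends 6
pad 2 to align 4 for stride
stride at 8 (size 4, align 4) → ends 12
layer at 12 (size 2, align 2) → ends 14
pad 2 to align 4 for format
format at 16 (size 4, align 4) → ends 20
pad 4 to align 8 for mip_level
mip_level at 24 (size 8, align 8) → ends 32
width at 32 (size 12, align 4) → ends 44
pitch at 44 (size 36, align 2) → ends 80
a at 80 (size 2, align 2) → ends 82

80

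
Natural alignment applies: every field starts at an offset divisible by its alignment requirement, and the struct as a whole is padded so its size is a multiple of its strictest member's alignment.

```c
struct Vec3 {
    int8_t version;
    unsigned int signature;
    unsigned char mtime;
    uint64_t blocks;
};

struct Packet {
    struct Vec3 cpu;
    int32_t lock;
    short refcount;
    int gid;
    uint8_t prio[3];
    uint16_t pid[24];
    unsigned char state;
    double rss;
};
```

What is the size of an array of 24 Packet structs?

Vec3: version at 0 (size 1, align 1) → ends 1; pad 3 to align 4 for signature; signature at 4 (size 4, align 4) → ends 8; mtime at 8 (size 1, align 1) → ends 9; pad 7 to align 8 for blocks; blocks at 16 (size 8, align 8) → ends 24; total 24 bytes, alignment 8
cpu at 0 (size 24, align 8) → ends 24
lock at 24 (size 4, align 4) → ends 28
refcount at 28 (size 2, align 2) → ends 30
pad 2 to align 4 for gid
gid at 32 (size 4, align 4) → ends 36
prio at 36 (size 3, align 1) → ends 39
pad 1 to align 2 for pid
pid at 40 (size 48, align 2) → ends 88
state at 88 (size 1, align 1) → ends 89
pad 7 to align 8 for rss
rss at 96 (size 8, align 8) → ends 104
total 104 bytes, alignment 8
array of 24: 24 × 104 = 2496

2496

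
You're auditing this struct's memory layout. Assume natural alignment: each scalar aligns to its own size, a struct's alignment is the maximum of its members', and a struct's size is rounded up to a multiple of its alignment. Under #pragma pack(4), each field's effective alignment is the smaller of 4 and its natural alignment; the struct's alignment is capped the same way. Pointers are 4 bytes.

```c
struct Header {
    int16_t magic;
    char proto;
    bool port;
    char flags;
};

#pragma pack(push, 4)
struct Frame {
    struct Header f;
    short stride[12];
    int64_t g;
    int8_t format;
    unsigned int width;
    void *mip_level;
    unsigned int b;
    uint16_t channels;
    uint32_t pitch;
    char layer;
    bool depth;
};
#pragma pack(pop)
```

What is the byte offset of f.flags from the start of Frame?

4

Header: @0: magic [2B, align 2] → 2; @2: proto [1B, align 1] → 3; @3: port [1B, align 1] → 4; @4: flags [1B, align 1] → 5; +1 tail pad (align 2); size 6, align 2
@0: f [6B, align 2] → 6
within Header: flags at 4
0 + 4 = 4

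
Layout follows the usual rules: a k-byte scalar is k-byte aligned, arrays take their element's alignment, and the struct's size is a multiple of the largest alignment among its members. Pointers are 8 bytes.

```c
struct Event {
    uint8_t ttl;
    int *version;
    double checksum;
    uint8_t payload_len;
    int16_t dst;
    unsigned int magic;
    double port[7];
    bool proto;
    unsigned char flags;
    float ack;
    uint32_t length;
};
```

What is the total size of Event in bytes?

0..1  ttl  (1B, 1-aligned)
1..8  -- padding (7B)
8..16  version  (8B, 8-aligned)
16..24  checksum  (8B, 8-aligned)
24..25  payload_len  (1B, 1-aligned)
25..26  -- padding (1B)
26..28  dst  (2B, 2-aligned)
28..32  magic  (4B, 4-aligned)
32..88  port  (56B, 8-aligned)
88..89  proto  (1B, 1-aligned)
89..90  flags  (1B, 1-aligned)
90..92  -- padding (2B)
92..96  ack  (4B, 4-aligned)
96..100  length  (4B, 4-aligned)
100..104  -- tail padding (4B)
sizeof = 104, alignof = 8

104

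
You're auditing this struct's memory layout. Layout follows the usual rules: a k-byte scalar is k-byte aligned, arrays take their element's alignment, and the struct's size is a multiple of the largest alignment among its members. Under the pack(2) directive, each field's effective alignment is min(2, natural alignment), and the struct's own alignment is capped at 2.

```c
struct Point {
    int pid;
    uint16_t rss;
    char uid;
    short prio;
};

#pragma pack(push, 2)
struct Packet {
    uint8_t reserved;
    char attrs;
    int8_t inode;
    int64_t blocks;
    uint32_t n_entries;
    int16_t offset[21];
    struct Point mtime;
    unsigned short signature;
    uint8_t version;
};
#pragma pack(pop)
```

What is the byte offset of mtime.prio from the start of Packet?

Point: pid at 0 (size 4, align 4) → ends 4; rss at 4 (size 2, align 2) → ends 6; uid at 6 (size 1, align 1) → ends 7; pad 1 to align 2 for prio; prio at 8 (size 2, align 2) → ends 10; tail pad 2 to reach multiple of 4; total 12 bytes, alignment 4
reserved at 0 (size 1, align 1) → ends 1
attrs at 1 (size 1, align 1) → ends 2
inode at 2 (size 1, align 1) → ends 3
pad 1 to align 2 for blocks
blocks at 4 (size 8, align 2) → ends 12
n_entries at 12 (size 4, align 2) → ends 16
offset at 16 (size 42, align 2) → ends 58
mtime at 58 (size 12, align 2) → ends 70
within Point: prio at 8
58 + 8 = 66

66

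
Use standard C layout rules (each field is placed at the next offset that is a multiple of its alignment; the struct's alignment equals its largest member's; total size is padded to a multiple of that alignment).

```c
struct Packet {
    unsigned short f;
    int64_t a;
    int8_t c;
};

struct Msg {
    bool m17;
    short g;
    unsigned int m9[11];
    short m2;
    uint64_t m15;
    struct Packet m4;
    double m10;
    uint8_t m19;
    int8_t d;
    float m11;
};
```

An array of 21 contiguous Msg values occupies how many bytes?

2184

Packet: @0: f [2B, align 2] → 2; +6 pad (align 8); @8: a [8B, align 8] → 16; @16: c [1B, align 1] → 17; +7 tail pad (align 8); size 24, align 8
@0: m17 [1B, align 1] → 1
+1 pad (align 2)
@2: g [2B, align 2] → 4
@4: m9 [44B, align 4] → 48
@48: m2 [2B, align 2] → 50
+6 pad (align 8)
@56: m15 [8B, align 8] → 64
@64: m4 [24B, align 8] → 88
@88: m10 [8B, align 8] → 96
@96: m19 [1B, align 1] → 97
@97: d [1B, align 1] → 98
+2 pad (align 4)
@100: m11 [4B, align 4] → 104
size 104, align 8
array of 21: 21 × 104 = 2184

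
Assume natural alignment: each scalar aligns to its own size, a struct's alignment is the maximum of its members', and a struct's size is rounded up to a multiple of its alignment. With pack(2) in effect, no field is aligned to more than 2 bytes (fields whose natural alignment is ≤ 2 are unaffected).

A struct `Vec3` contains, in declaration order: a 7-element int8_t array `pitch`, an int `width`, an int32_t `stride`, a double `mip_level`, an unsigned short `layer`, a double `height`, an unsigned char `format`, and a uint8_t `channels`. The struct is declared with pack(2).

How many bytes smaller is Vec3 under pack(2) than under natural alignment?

natural layout:
  pitch at 0 (size 7, align 1) → ends 7
  pad 1 to align 4 for width
  width at 8 (size 4, align 4) → ends 12
  stride at 12 (size 4, align 4) → ends 16
  mip_level at 16 (size 8, align 8) → ends 24
  layer at 24 (size 2, align 2) → ends 26
  pad 6 to align 8 for height
  height at 32 (size 8, align 8) → ends 40
  format at 40 (size 1, align 1) → ends 41
  channels at 41 (size 1, align 1) → ends 42
  tail pad 6 to reach multiple of 8
  total 48 bytes, alignment 8
packed(2) layout:
  pitch at 0 (size 7, align 1) → ends 7
  pad 1 to align 2 for width
  width at 8 (size 4, align 2) → ends 12
  stride at 12 (size 4, align 2) → ends 16
  mip_level at 16 (size 8, align 2) → ends 24
  layer at 24 (size 2, align 2) → ends 26
  height at 26 (size 8, align 2) → ends 34
  format at 34 (size 1, align 1) → ends 35
  channels at 35 (size 1, align 1) → ends 36
  total 36 bytes, alignment 2
48 − 36 = 12

12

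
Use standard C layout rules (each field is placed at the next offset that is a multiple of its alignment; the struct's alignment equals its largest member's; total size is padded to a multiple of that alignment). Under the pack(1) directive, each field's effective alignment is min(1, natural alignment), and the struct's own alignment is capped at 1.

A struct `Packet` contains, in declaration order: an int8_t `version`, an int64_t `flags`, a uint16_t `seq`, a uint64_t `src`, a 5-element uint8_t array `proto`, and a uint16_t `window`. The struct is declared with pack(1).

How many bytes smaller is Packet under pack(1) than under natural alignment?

14

natural layout:
  @0: version [1B, align 1] → 1
  +7 pad (align 8)
  @8: flags [8B, align 8] → 16
  @16: seq [2B, align 2] → 18
  +6 pad (align 8)
  @24: src [8B, align 8] → 32
  @32: proto [5B, align 1] → 37
  +1 pad (align 2)
  @38: window [2B, align 2] → 40
  size 40, align 8
packed(1) layout:
  @0: version [1B, align 1] → 1
  @1: flags [8B, align 1] → 9
  @9: seq [2B, align 1] → 11
  @11: src [8B, align 1] → 19
  @19: proto [5B, align 1] → 24
  @24: window [2B, align 1] → 26
  size 26, align 1
40 − 26 = 14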